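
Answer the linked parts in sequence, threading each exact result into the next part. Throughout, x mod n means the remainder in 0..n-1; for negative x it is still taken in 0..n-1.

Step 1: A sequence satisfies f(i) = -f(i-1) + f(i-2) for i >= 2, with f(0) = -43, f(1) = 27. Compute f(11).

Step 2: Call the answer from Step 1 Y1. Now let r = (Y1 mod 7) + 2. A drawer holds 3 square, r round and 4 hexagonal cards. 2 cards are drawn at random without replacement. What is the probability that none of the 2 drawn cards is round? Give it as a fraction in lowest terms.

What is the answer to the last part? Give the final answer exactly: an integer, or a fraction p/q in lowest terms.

Step 1: f(2) = -1*(27) + 1*(-43) = -70; iterating: f(2)=-70, f(3)=97, f(4)=-167, f(5)=264, f(6)=-431, f(7)=695, f(8)=-1126, f(9)=1821, f(10)=-2947, f(11)=4768; answer 4768
Step 2: Y1 = 4768; r = 3; total draws C(10,2) = 45; favorable C(7,2) = 21; P = 7/15; answer 7/15

7/15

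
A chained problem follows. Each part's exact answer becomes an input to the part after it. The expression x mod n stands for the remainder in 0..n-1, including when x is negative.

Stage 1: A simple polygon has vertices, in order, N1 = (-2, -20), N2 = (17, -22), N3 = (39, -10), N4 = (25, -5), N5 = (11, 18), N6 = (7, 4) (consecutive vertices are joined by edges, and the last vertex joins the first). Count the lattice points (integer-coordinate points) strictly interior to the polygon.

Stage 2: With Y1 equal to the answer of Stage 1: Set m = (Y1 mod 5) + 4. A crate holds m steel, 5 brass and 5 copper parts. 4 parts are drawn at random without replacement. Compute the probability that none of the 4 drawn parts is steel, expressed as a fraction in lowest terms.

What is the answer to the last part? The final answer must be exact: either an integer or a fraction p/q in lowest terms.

30/143

Stage 1: cross terms: (-2*-22 - 17*-20)=384, (17*-10 - 39*-22)=688, (39*-5 - 25*-10)=55, (25*18 - 11*-5)=505, (11*4 - 7*18)=-82, (7*-20 - -2*4)=-132; twice the area = |1418| = 1418; area = 709; boundary points = 1 + 2 + 1 + 1 + 2 + 3 = 10; strictly interior points = area - boundary/2 + 1 = 705; answer 705
Stage 2: Y1 = 705; m = 4; total draws C(14,4) = 1001; favorable C(10,4) = 210; P = 30/143; answer 30/143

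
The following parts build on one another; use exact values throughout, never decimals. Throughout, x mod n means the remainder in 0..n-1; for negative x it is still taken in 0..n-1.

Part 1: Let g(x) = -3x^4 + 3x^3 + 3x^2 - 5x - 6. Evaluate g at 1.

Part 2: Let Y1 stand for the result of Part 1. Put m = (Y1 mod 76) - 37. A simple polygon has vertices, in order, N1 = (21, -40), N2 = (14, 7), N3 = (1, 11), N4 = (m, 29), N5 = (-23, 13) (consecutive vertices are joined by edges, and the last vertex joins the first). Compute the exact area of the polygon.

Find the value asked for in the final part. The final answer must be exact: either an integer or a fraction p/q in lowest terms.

2259/2

Part 1: -3*(1)^4 + 3*(1)^3 + 3*(1)^2 - 5*(1)^1 - 6 = (-3) + (3) + (3) + (-5) + (-6) = -8; answer -8
Part 2: Y1 = -8; m = 31; cross terms: (21*7 - 14*-40)=707, (14*11 - 1*7)=147, (1*29 - 31*11)=-312, (31*13 - -23*29)=1070, (-23*-40 - 21*13)=647; twice the area = |2259| = 2259; area = 2259/2; answer 2259/2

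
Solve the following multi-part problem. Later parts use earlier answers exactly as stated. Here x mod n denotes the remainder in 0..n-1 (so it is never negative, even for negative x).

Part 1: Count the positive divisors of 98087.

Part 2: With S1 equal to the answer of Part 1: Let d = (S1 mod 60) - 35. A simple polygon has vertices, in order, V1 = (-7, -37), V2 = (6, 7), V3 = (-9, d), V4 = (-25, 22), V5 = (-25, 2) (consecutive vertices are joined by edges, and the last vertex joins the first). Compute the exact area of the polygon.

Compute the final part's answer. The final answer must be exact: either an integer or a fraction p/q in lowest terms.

320

Part 1: 98087 = 11 * 37 * 241; number of divisors = (1+1) * (1+1) * (1+1) = 8; answer 8
Part 2: S1 = 8; d = -27; cross terms: (-7*7 - 6*-37)=173, (6*-27 - -9*7)=-99, (-9*22 - -25*-27)=-873, (-25*2 - -25*22)=500, (-25*-37 - -7*2)=939; twice the area = |640| = 640; area = 320; answer 320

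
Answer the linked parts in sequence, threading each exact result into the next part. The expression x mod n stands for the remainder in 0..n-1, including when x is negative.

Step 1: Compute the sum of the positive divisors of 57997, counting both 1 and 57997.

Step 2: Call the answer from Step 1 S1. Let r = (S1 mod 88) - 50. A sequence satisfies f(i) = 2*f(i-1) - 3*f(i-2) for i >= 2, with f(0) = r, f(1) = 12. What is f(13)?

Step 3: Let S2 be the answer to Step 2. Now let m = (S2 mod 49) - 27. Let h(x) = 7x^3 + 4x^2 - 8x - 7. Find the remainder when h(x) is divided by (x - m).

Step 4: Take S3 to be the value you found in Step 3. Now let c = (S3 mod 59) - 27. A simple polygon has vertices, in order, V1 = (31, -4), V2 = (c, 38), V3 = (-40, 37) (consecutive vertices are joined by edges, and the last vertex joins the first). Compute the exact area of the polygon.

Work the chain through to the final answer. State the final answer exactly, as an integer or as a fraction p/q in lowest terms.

589

Step 1: 57997 = 59 * 983; sigma = (1 + 59) * (1 + 983) = 60 * 984 = 59040; answer 59040
Step 2: S1 = 59040; r = 30; f(2) = 2*(12) - 3*(30) = -66; iterating: f(2)=-66, f(3)=-168, f(4)=-138, f(5)=228, f(6)=870, f(7)=1056, f(8)=-498, f(9)=-4164, f(10)=-6834, f(11)=-1176, f(12)=18150, f(13)=39828; answer 39828
Step 3: S2 = 39828; m = 13; remainder = value at the root: 7*(13)^3 + 4*(13)^2 - 8*(13)^1 - 7 = (15379) + (676) + (-104) + (-7) = 15944; answer 15944
Step 4: S3 = 15944; c = -13; cross terms: (31*38 - -13*-4)=1126, (-13*37 - -40*38)=1039, (-40*-4 - 31*37)=-987; twice the area = |1178| = 1178; area = 589; answer 589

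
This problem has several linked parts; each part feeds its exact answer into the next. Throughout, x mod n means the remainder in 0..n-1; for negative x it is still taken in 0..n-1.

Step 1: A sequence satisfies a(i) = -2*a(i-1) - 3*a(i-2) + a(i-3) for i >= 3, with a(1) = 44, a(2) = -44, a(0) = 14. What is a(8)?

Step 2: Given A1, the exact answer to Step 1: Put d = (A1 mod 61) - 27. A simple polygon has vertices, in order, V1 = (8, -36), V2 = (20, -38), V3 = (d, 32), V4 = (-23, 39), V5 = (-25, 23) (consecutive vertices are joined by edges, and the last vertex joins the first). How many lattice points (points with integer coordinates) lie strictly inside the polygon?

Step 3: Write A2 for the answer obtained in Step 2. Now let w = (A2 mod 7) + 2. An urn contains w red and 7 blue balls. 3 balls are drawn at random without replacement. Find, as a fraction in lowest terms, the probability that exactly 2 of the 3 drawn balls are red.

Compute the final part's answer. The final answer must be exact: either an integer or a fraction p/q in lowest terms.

105/286

Step 1: a(3) = -2*(-44) - 3*(44) + 1*(14) = -30; iterating: a(3)=-30, a(4)=236, a(5)=-426, a(6)=114, a(7)=1286, a(8)=-3340; answer -3340
Step 2: A1 = -3340; d = -12; cross terms: (8*-38 - 20*-36)=416, (20*32 - -12*-38)=184, (-12*39 - -23*32)=268, (-23*23 - -25*39)=446, (-25*-36 - 8*23)=716; twice the area = |2030| = 2030; area = 1015; boundary points = 2 + 2 + 1 + 2 + 1 = 8; strictly interior points = area - boundary/2 + 1 = 1012; answer 1012
Step 3: A2 = 1012; w = 6; total draws C(13,3) = 286; favorable C(6,2)*C(7,1) = 105; P = 105/286; answer 105/286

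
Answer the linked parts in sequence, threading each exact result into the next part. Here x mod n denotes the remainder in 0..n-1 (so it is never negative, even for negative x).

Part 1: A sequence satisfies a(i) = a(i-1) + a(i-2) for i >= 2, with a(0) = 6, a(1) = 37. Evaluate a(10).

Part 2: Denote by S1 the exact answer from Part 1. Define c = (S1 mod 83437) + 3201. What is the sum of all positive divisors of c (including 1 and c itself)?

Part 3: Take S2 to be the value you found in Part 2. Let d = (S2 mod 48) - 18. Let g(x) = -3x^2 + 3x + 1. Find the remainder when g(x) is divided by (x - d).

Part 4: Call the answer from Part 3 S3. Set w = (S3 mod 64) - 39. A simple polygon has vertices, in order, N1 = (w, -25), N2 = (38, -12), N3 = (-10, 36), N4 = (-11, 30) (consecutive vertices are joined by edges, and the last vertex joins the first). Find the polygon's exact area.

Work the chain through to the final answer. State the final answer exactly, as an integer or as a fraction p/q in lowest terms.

2401/2

Part 1: a(2) = 1*(37) + 1*(6) = 43; iterating: a(2)=43, a(3)=80, a(4)=123, a(5)=203, a(6)=326, a(7)=529, a(8)=855, a(9)=1384, a(10)=2239; answer 2239
Part 2: S1 = 2239; c = 5440; 5440 = 2^6 * 5 * 17; sigma = (1 + 2 + 4 + 8 + 16 + 32 + 64) * (1 + 5) * (1 + 17) = 127 * 6 * 18 = 13716; answer 13716
Part 3: S2 = 13716; d = 18; remainder = value at the root: -3*(18)^2 + 3*(18)^1 + 1 = (-972) + (54) + (1) = -917; answer -917
Part 4: S3 = -917; w = 4; cross terms: (4*-12 - 38*-25)=902, (38*36 - -10*-12)=1248, (-10*30 - -11*36)=96, (-11*-25 - 4*30)=155; twice the area = |2401| = 2401; area = 2401/2; answer 2401/2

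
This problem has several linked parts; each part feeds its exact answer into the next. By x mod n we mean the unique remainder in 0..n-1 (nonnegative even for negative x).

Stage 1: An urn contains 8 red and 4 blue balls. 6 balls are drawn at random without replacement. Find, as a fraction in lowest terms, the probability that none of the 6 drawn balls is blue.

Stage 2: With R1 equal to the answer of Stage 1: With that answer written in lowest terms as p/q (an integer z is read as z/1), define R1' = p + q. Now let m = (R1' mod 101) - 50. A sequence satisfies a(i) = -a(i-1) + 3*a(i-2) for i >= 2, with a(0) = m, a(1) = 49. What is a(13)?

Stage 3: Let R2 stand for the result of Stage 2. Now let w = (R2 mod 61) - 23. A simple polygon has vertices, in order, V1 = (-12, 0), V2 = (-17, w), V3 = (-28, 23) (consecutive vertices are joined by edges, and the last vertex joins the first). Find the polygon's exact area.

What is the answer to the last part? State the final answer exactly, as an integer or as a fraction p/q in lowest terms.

Stage 1: total draws C(12,6) = 924; favorable C(8,6) = 28; P = 1/33; answer 1/33
Stage 2: R1 = 1/33; threaded value p + q = 34; m = -16; a(2) = -1*(49) + 3*(-16) = -97; iterating: a(2)=-97, a(3)=244, a(4)=-535, a(5)=1267, a(6)=-2872, a(7)=6673, a(8)=-15289, a(9)=35308, a(10)=-81175, a(11)=187099, a(12)=-430624, a(13)=991921; answer 991921
Stage 3: R2 = 991921; w = -23; cross terms: (-12*-23 - -17*0)=276, (-17*23 - -28*-23)=-1035, (-28*0 - -12*23)=276; twice the area = |-483| = 483; area = 483/2; answer 483/2

483/2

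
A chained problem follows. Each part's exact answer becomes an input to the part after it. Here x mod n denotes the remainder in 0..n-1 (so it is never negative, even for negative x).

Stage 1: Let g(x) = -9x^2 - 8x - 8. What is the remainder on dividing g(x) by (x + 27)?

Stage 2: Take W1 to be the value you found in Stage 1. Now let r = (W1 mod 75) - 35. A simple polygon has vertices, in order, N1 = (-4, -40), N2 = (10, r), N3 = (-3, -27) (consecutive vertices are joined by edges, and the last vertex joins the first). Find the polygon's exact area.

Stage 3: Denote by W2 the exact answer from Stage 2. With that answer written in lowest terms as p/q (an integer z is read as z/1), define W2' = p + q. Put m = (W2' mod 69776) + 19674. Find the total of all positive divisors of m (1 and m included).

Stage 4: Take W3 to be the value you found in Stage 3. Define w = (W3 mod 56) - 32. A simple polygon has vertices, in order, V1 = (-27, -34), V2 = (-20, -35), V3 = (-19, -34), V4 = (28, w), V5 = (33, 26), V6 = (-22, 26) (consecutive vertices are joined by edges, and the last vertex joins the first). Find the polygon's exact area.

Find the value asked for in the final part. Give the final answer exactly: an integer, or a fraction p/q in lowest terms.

Stage 1: remainder = value at the root: -9*(-27)^2 - 8*(-27)^1 - 8 = (-6561) + (216) + (-8) = -6353; answer -6353
Stage 2: W1 = -6353; r = -13; cross terms: (-4*-13 - 10*-40)=452, (10*-27 - -3*-13)=-309, (-3*-40 - -4*-27)=12; twice the area = |155| = 155; area = 155/2; answer 155/2
Stage 3: W2 = 155/2; threaded value p + q = 157; m = 19831; 19831 = 7 * 2833; sigma = (1 + 7) * (1 + 2833) = 8 * 2834 = 22672; answer 22672
Stage 4: W3 = 22672; w = 16; cross terms: (-27*-35 - -20*-34)=265, (-20*-34 - -19*-35)=15, (-19*16 - 28*-34)=648, (28*26 - 33*16)=200, (33*26 - -22*26)=1430, (-22*-34 - -27*26)=1450; twice the area = |4008| = 4008; area = 2004; answer 2004

2004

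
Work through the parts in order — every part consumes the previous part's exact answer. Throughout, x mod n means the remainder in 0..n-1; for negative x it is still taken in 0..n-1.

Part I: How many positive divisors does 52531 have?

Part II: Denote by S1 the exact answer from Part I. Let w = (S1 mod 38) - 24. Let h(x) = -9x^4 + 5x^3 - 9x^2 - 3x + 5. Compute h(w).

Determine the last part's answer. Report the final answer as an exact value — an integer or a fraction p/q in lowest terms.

Part I: 52531 = 131 * 401; number of divisors = (1+1) * (1+1) = 4; answer 4
Part II: S1 = 4; w = -20; -9*(-20)^4 + 5*(-20)^3 - 9*(-20)^2 - 3*(-20)^1 + 5 = (-1440000) + (-40000) + (-3600) + (60) + (5) = -1483535; answer -1483535

-1483535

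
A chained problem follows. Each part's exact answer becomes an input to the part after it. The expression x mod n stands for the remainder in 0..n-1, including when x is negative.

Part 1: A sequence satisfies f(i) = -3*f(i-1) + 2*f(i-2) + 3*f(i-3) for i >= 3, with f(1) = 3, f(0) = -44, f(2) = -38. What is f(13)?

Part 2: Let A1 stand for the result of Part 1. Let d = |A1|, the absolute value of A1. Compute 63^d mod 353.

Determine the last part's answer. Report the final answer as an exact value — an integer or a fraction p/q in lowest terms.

205

Part 1: f(3) = -3*(-38) + 2*(3) + 3*(-44) = -12; iterating: f(3)=-12, f(4)=-31, f(5)=-45, f(6)=37, f(7)=-294, f(8)=821, f(9)=-2940, f(10)=9580, f(11)=-32157, f(12)=106811, f(13)=-356007; answer -356007
Part 2: A1 = -356007; d = 356007; squarings mod 353: 63^1=63, 63^2=86, 63^4=336, 63^8=289, 63^16=213, 63^32=185, 63^64=337, 63^128=256, 63^256=231, 63^512=58, 63^1024=187, 63^2048=22, 63^4096=131, 63^8192=217, 63^16384=140, 63^32768=185, 63^65536=337, 63^131072=256, 63^262144=231; 63^356007 = 63^1 * 63^2 * 63^4 * 63^32 * 63^128 * 63^512 * 63^1024 * 63^2048 * 63^8192 * 63^16384 * 63^65536 * 63^262144 = 205 (mod 353); answer 205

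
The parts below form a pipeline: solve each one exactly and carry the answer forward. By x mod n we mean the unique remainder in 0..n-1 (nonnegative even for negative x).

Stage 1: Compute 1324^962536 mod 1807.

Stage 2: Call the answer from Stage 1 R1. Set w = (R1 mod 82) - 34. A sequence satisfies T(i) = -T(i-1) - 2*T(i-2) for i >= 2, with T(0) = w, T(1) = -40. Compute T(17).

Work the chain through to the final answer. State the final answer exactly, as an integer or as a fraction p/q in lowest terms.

-14188

Stage 1: squarings mod 1807: 1324^1=1324, 1324^2=186, 1324^4=263, 1324^8=503, 1324^16=29, 1324^32=841, 1324^64=744, 1324^128=594, 1324^256=471, 1324^512=1387, 1324^1024=1121, 1324^2048=776, 1324^4096=445, 1324^8192=1062, 1324^16384=276, 1324^32768=282, 1324^65536=16, 1324^131072=256, 1324^262144=484, 1324^524288=1153; 1324^962536 = 1324^8 * 1324^32 * 1324^64 * 1324^128 * 1324^256 * 1324^512 * 1324^1024 * 1324^2048 * 1324^8192 * 1324^32768 * 1324^131072 * 1324^262144 * 1324^524288 = 16 (mod 1807); answer 16
Stage 2: R1 = 16; w = -18; T(2) = -1*(-40) - 2*(-18) = 76; iterating: T(2)=76, T(3)=4, T(4)=-156, T(5)=148, T(6)=164, T(7)=-460, T(8)=132, T(9)=788, T(10)=-1052, T(11)=-524, T(12)=2628, T(13)=-1580, T(14)=-3676, T(15)=6836, T(16)=516, T(17)=-14188; answer -14188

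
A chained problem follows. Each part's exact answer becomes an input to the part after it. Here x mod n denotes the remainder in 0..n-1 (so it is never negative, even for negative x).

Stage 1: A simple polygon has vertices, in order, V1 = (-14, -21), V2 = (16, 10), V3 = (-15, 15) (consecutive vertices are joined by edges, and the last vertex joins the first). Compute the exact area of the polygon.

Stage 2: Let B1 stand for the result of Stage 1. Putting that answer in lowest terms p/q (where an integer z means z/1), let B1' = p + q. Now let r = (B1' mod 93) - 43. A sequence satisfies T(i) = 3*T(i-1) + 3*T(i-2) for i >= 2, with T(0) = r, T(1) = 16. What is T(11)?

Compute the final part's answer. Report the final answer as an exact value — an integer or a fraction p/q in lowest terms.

27000945

Stage 1: cross terms: (-14*10 - 16*-21)=196, (16*15 - -15*10)=390, (-15*-21 - -14*15)=525; twice the area = |1111| = 1111; area = 1111/2; answer 1111/2
Stage 2: B1 = 1111/2; threaded value p + q = 1113; r = 47; T(2) = 3*(16) + 3*(47) = 189; iterating: T(2)=189, T(3)=615, T(4)=2412, T(5)=9081, T(6)=34479, T(7)=130680, T(8)=495477, T(9)=1878471, T(10)=7121844, T(11)=27000945; answer 27000945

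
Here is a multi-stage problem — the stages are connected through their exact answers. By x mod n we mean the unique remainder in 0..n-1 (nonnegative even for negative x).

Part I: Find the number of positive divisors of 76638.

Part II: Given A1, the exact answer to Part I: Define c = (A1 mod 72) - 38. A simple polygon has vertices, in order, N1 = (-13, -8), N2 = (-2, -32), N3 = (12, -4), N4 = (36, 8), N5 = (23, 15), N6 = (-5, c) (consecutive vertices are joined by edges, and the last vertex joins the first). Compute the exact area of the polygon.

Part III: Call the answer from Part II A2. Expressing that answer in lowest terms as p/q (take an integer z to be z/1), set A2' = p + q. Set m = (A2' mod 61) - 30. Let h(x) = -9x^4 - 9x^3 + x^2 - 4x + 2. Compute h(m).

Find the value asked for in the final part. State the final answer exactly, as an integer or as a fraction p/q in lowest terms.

Part I: 76638 = 2 * 3 * 53 * 241; number of divisors = (1+1) * (1+1) * (1+1) * (1+1) = 16; answer 16
Part II: A1 = 16; c = -22; cross terms: (-13*-32 - -2*-8)=400, (-2*-4 - 12*-32)=392, (12*8 - 36*-4)=240, (36*15 - 23*8)=356, (23*-22 - -5*15)=-431, (-5*-8 - -13*-22)=-246; twice the area = |711| = 711; area = 711/2; answer 711/2
Part III: A2 = 711/2; threaded value p + q = 713; m = 12; -9*(12)^4 - 9*(12)^3 + 1*(12)^2 - 4*(12)^1 + 2 = (-186624) + (-15552) + (144) + (-48) + (2) = -202078; answer -202078

-202078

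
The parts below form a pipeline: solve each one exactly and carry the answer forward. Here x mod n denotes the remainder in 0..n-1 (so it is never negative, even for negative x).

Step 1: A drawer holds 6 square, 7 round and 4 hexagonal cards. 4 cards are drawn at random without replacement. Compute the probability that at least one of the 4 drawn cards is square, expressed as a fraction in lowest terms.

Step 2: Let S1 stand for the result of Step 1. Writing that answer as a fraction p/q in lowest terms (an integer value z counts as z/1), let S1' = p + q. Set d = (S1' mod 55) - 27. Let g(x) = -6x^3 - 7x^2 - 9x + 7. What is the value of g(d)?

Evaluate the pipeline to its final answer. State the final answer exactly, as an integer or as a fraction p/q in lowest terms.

79135

Step 1: total draws C(17,4) = 2380; complement C(11,4) = 330; favorable 2380 - 330 = 2050; P = 205/238; answer 205/238
Step 2: S1 = 205/238; threaded value p + q = 443; d = -24; -6*(-24)^3 - 7*(-24)^2 - 9*(-24)^1 + 7 = (82944) + (-4032) + (216) + (7) = 79135; answer 79135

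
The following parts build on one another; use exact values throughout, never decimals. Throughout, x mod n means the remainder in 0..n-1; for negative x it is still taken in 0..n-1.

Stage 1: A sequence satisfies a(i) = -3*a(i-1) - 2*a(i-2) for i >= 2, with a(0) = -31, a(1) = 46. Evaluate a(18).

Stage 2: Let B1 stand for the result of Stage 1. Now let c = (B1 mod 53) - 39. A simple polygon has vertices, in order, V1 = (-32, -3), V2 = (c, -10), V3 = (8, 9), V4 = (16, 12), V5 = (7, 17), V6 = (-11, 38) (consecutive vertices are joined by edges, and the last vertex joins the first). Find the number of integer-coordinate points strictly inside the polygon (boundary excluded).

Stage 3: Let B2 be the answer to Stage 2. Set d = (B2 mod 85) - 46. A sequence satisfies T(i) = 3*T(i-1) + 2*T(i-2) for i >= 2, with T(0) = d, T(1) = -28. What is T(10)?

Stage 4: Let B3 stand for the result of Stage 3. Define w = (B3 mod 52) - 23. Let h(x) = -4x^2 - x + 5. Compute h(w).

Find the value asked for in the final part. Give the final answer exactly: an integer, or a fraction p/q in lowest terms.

2

Stage 1: a(2) = -3*(46) - 2*(-31) = -76; iterating: a(2)=-76, a(3)=136, a(4)=-256, a(5)=496, a(6)=-976, a(7)=1936, a(8)=-3856, a(9)=7696, a(10)=-15376, a(11)=30736, a(12)=-61456, a(13)=122896, a(14)=-245776, a(15)=491536, a(16)=-983056, a(17)=1966096, a(18)=-3932176; answer -3932176
Stage 2: B1 = -3932176; c = -39; cross terms: (-32*-10 - -39*-3)=203, (-39*9 - 8*-10)=-271, (8*12 - 16*9)=-48, (16*17 - 7*12)=188, (7*38 - -11*17)=453, (-11*-3 - -32*38)=1249; twice the area = |1774| = 1774; area = 887; boundary points = 7 + 1 + 1 + 1 + 3 + 1 = 14; strictly interior points = area - boundary/2 + 1 = 881; answer 881
Stage 3: B2 = 881; d = -15; T(2) = 3*(-28) + 2*(-15) = -114; iterating: T(2)=-114, T(3)=-398, T(4)=-1422, T(5)=-5062, T(6)=-18030, T(7)=-64214, T(8)=-228702, T(9)=-814534, T(10)=-2901006; answer -2901006
Stage 4: B3 = -2901006; w = -1; -4*(-1)^2 - 1*(-1)^1 + 5 = (-4) + (1) + (5) = 2; answer 2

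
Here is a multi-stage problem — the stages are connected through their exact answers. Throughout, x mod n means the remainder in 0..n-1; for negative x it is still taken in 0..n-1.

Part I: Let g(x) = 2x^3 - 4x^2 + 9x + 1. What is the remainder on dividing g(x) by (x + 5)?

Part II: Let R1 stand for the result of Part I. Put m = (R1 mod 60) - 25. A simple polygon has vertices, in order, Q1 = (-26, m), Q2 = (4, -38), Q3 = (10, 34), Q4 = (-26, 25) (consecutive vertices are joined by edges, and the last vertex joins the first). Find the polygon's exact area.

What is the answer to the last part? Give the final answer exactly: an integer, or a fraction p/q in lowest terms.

1629

Part I: remainder = value at the root: 2*(-5)^3 - 4*(-5)^2 + 9*(-5)^1 + 1 = (-250) + (-100) + (-45) + (1) = -394; answer -394
Part II: R1 = -394; m = 1; cross terms: (-26*-38 - 4*1)=984, (4*34 - 10*-38)=516, (10*25 - -26*34)=1134, (-26*1 - -26*25)=624; twice the area = |3258| = 3258; area = 1629; answer 1629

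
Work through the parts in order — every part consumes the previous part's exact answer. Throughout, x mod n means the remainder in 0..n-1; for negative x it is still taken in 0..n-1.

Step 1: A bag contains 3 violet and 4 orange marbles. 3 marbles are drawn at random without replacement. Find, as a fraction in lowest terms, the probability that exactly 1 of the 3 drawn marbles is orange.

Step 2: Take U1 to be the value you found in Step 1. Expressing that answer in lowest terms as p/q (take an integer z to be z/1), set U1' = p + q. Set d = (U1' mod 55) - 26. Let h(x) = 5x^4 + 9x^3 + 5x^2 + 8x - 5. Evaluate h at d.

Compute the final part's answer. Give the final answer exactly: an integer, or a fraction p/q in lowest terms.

1058122

Step 1: total draws C(7,3) = 35; favorable C(4,1)*C(3,2) = 12; P = 12/35; answer 12/35
Step 2: U1 = 12/35; threaded value p + q = 47; d = 21; 5*(21)^4 + 9*(21)^3 + 5*(21)^2 + 8*(21)^1 - 5 = (972405) + (83349) + (2205) + (168) + (-5) = 1058122; answer 1058122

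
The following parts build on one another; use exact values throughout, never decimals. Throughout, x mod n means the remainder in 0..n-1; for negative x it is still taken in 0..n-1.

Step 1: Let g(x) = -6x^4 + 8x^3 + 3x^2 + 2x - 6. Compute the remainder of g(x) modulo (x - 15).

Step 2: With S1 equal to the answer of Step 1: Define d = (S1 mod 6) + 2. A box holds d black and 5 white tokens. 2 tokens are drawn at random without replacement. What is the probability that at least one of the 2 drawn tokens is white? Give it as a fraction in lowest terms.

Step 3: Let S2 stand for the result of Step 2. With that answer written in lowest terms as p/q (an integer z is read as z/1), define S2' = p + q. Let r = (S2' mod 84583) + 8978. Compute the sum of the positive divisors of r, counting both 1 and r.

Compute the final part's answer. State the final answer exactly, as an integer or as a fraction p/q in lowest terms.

18000

Step 1: remainder = value at the root: -6*(15)^4 + 8*(15)^3 + 3*(15)^2 + 2*(15)^1 - 6 = (-303750) + (27000) + (675) + (30) + (-6) = -276051; answer -276051
Step 2: S1 = -276051; d = 5; total draws C(10,2) = 45; complement C(5,2) = 10; favorable 45 - 10 = 35; P = 7/9; answer 7/9
Step 3: S2 = 7/9; threaded value p + q = 16; r = 8994; 8994 = 2 * 3 * 1499; sigma = (1 + 2) * (1 + 3) * (1 + 1499) = 3 * 4 * 1500 = 18000; answer 18000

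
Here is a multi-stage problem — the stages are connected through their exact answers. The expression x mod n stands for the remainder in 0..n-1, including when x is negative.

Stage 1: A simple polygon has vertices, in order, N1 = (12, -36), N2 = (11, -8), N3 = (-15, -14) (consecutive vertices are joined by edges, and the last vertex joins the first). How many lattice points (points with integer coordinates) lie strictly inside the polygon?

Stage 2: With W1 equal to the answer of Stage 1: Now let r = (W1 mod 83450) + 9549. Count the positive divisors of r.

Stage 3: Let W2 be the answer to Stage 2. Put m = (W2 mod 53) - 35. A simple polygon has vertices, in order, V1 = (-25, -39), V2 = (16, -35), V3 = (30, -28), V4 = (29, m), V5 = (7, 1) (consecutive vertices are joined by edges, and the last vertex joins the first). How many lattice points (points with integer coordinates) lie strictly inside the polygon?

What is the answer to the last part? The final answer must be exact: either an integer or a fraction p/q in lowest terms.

Stage 1: cross terms: (12*-8 - 11*-36)=300, (11*-14 - -15*-8)=-274, (-15*-36 - 12*-14)=708; twice the area = |734| = 734; area = 367; boundary points = 1 + 2 + 1 = 4; strictly interior points = area - boundary/2 + 1 = 366; answer 366
Stage 2: W1 = 366; r = 9915; 9915 = 3 * 5 * 661; number of divisors = (1+1) * (1+1) * (1+1) = 8; answer 8
Stage 3: W2 = 8; m = -27; cross terms: (-25*-35 - 16*-39)=1499, (16*-28 - 30*-35)=602, (30*-27 - 29*-28)=2, (29*1 - 7*-27)=218, (7*-39 - -25*1)=-248; twice the area = |2073| = 2073; area = 2073/2; boundary points = 1 + 7 + 1 + 2 + 8 = 19; strictly interior points = area - boundary/2 + 1 = 1028; answer 1028

1028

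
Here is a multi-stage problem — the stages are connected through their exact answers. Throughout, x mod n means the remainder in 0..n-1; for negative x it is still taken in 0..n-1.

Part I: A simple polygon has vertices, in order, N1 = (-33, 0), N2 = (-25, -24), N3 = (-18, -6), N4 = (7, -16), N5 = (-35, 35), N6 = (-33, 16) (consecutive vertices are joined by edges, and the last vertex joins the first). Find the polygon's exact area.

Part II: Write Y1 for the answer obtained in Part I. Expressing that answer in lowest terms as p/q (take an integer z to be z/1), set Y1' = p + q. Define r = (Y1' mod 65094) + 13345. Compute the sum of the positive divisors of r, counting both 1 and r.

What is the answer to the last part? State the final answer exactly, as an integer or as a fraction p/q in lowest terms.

Part I: cross terms: (-33*-24 - -25*0)=792, (-25*-6 - -18*-24)=-282, (-18*-16 - 7*-6)=330, (7*35 - -35*-16)=-315, (-35*16 - -33*35)=595, (-33*0 - -33*16)=528; twice the area = |1648| = 1648; area = 824; answer 824
Part II: Y1 = 824; threaded value p + q = 825; r = 14170; 14170 = 2 * 5 * 13 * 109; sigma = (1 + 2) * (1 + 5) * (1 + 13) * (1 + 109) = 3 * 6 * 14 * 110 = 27720; answer 27720

27720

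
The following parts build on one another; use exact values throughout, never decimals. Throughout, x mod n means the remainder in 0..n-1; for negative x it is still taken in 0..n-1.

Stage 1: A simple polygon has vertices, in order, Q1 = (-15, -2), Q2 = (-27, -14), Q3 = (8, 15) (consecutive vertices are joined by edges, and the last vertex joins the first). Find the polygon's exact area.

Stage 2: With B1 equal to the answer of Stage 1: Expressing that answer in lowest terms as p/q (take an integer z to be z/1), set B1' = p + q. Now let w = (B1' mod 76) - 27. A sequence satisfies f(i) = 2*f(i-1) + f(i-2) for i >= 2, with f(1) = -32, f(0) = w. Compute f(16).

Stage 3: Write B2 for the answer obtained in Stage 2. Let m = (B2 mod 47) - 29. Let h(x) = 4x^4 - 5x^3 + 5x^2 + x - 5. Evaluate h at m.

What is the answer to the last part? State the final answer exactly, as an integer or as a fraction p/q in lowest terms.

557360

Stage 1: cross terms: (-15*-14 - -27*-2)=156, (-27*15 - 8*-14)=-293, (8*-2 - -15*15)=209; twice the area = |72| = 72; area = 36; answer 36
Stage 2: B1 = 36; threaded value p + q = 37; w = 10; f(2) = 2*(-32) + 1*(10) = -54; iterating: f(2)=-54, f(3)=-140, f(4)=-334, f(5)=-808, f(6)=-1950, f(7)=-4708, f(8)=-11366, f(9)=-27440, f(10)=-66246, f(11)=-159932, f(12)=-386110, f(13)=-932152, f(14)=-2250414, f(15)=-5432980, f(16)=-13116374; answer -13116374
Stage 3: B2 = -13116374; m = -19; 4*(-19)^4 - 5*(-19)^3 + 5*(-19)^2 + 1*(-19)^1 - 5 = (521284) + (34295) + (1805) + (-19) + (-5) = 557360; answer 557360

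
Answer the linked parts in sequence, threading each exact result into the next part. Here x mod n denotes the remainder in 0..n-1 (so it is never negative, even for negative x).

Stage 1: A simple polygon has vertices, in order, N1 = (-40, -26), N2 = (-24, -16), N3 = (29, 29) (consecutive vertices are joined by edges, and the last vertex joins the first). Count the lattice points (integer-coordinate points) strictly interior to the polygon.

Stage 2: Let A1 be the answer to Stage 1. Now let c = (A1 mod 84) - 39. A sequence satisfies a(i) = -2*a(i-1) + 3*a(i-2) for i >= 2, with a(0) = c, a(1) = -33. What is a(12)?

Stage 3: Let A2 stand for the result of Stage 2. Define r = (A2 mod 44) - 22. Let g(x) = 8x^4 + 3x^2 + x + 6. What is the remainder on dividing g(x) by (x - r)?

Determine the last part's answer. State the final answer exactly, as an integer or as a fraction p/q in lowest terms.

Stage 1: cross terms: (-40*-16 - -24*-26)=16, (-24*29 - 29*-16)=-232, (29*-26 - -40*29)=406; twice the area = |190| = 190; area = 95; boundary points = 2 + 1 + 1 = 4; strictly interior points = area - boundary/2 + 1 = 94; answer 94
Stage 2: A1 = 94; c = -29; a(2) = -2*(-33) + 3*(-29) = -21; iterating: a(2)=-21, a(3)=-57, a(4)=51, a(5)=-273, a(6)=699, a(7)=-2217, a(8)=6531, a(9)=-19713, a(10)=59019, a(11)=-177177, a(12)=531411; answer 531411
Stage 3: A2 = 531411; r = 1; remainder = value at the root: 8*(1)^4 + 3*(1)^2 + 1*(1)^1 + 6 = (8) + (3) + (1) + (6) = 18; answer 18

18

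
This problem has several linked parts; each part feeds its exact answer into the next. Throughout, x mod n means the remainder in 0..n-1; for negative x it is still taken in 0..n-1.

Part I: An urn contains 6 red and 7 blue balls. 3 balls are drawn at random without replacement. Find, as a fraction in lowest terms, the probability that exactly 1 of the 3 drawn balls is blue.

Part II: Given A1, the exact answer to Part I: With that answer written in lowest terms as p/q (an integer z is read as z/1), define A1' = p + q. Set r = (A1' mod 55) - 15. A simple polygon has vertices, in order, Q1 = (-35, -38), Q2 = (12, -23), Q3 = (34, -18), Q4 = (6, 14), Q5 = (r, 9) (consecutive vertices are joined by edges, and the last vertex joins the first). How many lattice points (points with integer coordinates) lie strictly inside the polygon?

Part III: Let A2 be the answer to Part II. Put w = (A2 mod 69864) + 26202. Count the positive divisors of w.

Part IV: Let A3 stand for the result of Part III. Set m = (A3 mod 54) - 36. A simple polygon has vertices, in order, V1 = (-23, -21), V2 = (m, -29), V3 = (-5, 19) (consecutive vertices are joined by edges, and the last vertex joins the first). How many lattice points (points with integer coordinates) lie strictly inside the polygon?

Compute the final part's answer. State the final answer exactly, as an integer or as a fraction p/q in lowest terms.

Part I: total draws C(13,3) = 286; favorable C(7,1)*C(6,2) = 105; P = 105/286; answer 105/286
Part II: A1 = 105/286; threaded value p + q = 391; r = -9; cross terms: (-35*-23 - 12*-38)=1261, (12*-18 - 34*-23)=566, (34*14 - 6*-18)=584, (6*9 - -9*14)=180, (-9*-38 - -35*9)=657; twice the area = |3248| = 3248; area = 1624; boundary points = 1 + 1 + 4 + 5 + 1 = 12; strictly interior points = area - boundary/2 + 1 = 1619; answer 1619
Part III: A2 = 1619; w = 27821; 27821 = 43 * 647; number of divisors = (1+1) * (1+1) = 4; answer 4
Part IV: A3 = 4; m = -32; cross terms: (-23*-29 - -32*-21)=-5, (-32*19 - -5*-29)=-753, (-5*-21 - -23*19)=542; twice the area = |-216| = 216; area = 108; boundary points = 1 + 3 + 2 = 6; strictly interior points = area - boundary/2 + 1 = 106; answer 106

106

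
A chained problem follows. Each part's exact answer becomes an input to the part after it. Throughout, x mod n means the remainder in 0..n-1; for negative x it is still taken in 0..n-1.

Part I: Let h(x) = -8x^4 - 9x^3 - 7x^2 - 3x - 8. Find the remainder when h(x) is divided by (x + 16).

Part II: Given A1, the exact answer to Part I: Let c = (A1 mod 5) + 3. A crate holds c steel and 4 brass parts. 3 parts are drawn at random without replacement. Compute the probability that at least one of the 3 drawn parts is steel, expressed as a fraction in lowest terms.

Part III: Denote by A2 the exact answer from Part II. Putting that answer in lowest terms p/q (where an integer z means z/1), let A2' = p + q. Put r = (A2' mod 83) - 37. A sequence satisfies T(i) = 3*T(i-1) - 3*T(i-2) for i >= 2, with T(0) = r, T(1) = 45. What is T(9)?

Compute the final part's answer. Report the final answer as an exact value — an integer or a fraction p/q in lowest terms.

2430

Part I: remainder = value at the root: -8*(-16)^4 - 9*(-16)^3 - 7*(-16)^2 - 3*(-16)^1 - 8 = (-524288) + (36864) + (-1792) + (48) + (-8) = -489176; answer -489176
Part II: A1 = -489176; c = 7; total draws C(11,3) = 165; complement C(4,3) = 4; favorable 165 - 4 = 161; P = 161/165; answer 161/165
Part III: A2 = 161/165; threaded value p + q = 326; r = 40; T(2) = 3*(45) - 3*(40) = 15; iterating: T(2)=15, T(3)=-90, T(4)=-315, T(5)=-675, T(6)=-1080, T(7)=-1215, T(8)=-405, T(9)=2430; answer 2430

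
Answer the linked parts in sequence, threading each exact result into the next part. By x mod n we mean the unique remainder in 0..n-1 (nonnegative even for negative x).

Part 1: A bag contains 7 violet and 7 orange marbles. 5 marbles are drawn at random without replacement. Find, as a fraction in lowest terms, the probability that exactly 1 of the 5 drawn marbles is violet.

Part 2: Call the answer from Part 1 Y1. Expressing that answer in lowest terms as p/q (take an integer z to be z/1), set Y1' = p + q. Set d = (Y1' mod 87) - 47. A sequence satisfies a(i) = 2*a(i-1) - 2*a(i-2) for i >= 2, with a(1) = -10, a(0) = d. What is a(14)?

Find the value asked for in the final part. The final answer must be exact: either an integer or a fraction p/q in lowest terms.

2944

Part 1: total draws C(14,5) = 2002; favorable C(7,1)*C(7,4) = 245; P = 35/286; answer 35/286
Part 2: Y1 = 35/286; threaded value p + q = 321; d = 13; a(2) = 2*(-10) - 2*(13) = -46; iterating: a(2)=-46, a(3)=-72, a(4)=-52, a(5)=40, a(6)=184, a(7)=288, a(8)=208, a(9)=-160, a(10)=-736, a(11)=-1152, a(12)=-832, a(13)=640, a(14)=2944; answer 2944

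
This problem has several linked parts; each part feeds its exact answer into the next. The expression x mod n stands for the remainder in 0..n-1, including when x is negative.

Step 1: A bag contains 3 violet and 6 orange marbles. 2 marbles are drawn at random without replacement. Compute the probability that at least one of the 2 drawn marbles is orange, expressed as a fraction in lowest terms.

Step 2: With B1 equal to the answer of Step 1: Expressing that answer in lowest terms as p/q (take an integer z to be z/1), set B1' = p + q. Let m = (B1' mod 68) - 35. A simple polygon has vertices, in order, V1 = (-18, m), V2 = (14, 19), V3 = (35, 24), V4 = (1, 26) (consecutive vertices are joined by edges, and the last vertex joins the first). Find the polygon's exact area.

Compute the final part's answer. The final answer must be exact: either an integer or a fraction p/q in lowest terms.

839/2

Step 1: total draws C(9,2) = 36; complement C(3,2) = 3; favorable 36 - 3 = 33; P = 11/12; answer 11/12
Step 2: B1 = 11/12; threaded value p + q = 23; m = -12; cross terms: (-18*19 - 14*-12)=-174, (14*24 - 35*19)=-329, (35*26 - 1*24)=886, (1*-12 - -18*26)=456; twice the area = |839| = 839; area = 839/2; answer 839/2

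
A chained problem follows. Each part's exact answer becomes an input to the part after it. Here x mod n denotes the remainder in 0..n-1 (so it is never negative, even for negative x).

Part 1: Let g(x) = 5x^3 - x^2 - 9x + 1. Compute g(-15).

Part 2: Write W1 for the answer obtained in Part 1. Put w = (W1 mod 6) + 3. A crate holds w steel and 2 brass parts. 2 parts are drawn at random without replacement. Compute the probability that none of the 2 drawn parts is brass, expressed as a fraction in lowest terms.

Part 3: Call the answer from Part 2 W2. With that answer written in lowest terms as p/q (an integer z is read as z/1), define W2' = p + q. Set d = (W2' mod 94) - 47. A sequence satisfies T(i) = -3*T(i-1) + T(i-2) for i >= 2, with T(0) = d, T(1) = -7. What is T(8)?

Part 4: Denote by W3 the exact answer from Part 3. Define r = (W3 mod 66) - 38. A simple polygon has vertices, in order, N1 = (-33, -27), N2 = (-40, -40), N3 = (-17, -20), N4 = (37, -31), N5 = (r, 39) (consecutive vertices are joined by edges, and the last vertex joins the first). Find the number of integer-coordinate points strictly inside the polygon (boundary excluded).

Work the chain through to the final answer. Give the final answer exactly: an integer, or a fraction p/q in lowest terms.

Part 1: 5*(-15)^3 - 1*(-15)^2 - 9*(-15)^1 + 1 = (-16875) + (-225) + (135) + (1) = -16964; answer -16964
Part 2: W1 = -16964; w = 7; total draws C(9,2) = 36; favorable C(7,2) = 21; P = 7/12; answer 7/12
Part 3: W2 = 7/12; threaded value p + q = 19; d = -28; T(2) = -3*(-7) + 1*(-28) = -7; iterating: T(2)=-7, T(3)=14, T(4)=-49, T(5)=161, T(6)=-532, T(7)=1757, T(8)=-5803; answer -5803
Part 4: W3 = -5803; r = -33; cross terms: (-33*-40 - -40*-27)=240, (-40*-20 - -17*-40)=120, (-17*-31 - 37*-20)=1267, (37*39 - -33*-31)=420, (-33*-27 - -33*39)=2178; twice the area = |4225| = 4225; area = 4225/2; boundary points = 1 + 1 + 1 + 70 + 66 = 139; strictly interior points = area - boundary/2 + 1 = 2044; answer 2044

2044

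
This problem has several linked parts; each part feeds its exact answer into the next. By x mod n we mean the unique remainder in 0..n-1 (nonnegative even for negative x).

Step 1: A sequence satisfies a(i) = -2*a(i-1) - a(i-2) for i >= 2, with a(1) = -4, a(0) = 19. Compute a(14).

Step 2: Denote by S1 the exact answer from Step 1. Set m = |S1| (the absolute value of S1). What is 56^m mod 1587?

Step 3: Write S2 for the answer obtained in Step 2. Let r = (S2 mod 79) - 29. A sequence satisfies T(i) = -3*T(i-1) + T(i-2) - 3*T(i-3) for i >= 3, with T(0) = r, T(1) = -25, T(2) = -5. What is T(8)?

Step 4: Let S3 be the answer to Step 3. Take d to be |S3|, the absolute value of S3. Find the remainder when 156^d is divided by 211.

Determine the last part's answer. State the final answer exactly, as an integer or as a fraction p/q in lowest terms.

188

Step 1: a(2) = -2*(-4) - 1*(19) = -11; iterating: a(2)=-11, a(3)=26, a(4)=-41, a(5)=56, a(6)=-71, a(7)=86, a(8)=-101, a(9)=116, a(10)=-131, a(11)=146, a(12)=-161, a(13)=176, a(14)=-191; answer -191
Step 2: S1 = -191; m = 191; squarings mod 1587: 56^1=56, 56^2=1549, 56^4=1444, 56^8=1405, 56^16=1384, 56^32=1534, 56^64=1222, 56^128=1504; 56^191 = 56^1 * 56^2 * 56^4 * 56^8 * 56^16 * 56^32 * 56^128 = 626 (mod 1587); answer 626
Step 3: S2 = 626; r = 44; T(3) = -3*(-5) + 1*(-25) - 3*(44) = -142; iterating: T(3)=-142, T(4)=496, T(5)=-1615, T(6)=5767, T(7)=-20404, T(8)=71824; answer 71824
Step 4: S3 = 71824; d = 71824; squarings mod 211: 156^1=156, 156^2=71, 156^4=188, 156^8=107, 156^16=55, 156^32=71, 156^64=188, 156^128=107, 156^256=55, 156^512=71, 156^1024=188, 156^2048=107, 156^4096=55, 156^8192=71, 156^16384=188, 156^32768=107, 156^65536=55; 156^71824 = 156^16 * 156^128 * 156^2048 * 156^4096 * 156^65536 = 188 (mod 211); answer 188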